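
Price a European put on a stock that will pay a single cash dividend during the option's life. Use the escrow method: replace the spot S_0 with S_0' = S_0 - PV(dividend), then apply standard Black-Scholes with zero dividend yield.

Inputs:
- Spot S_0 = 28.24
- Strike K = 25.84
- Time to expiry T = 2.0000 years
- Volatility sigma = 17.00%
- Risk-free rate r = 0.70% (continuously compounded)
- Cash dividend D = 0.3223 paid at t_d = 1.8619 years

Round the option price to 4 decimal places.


PV(D) = D * exp(-r * t_d) = 0.3223 * 0.98705127 = 0.31812662
S_0' = S_0 - PV(D) = 28.2400 - 0.31812662 = 27.92187338
d1 = (ln(S_0'/K) + (r + sigma^2/2)*T) / (sigma*sqrt(T)) = 0.50074264
d2 = d1 - sigma*sqrt(T) = 0.26032633
exp(-rT) = 0.98609754
N(-d1) = 0.30827613; N(-d2) = 0.39730603
P = K * exp(-rT) * N(-d2) - S_0' * N(-d1) = 25.8400 * 0.98609754 * 0.39730603 - 27.92187338 * 0.30827613 = 1.5160

Answer: Price = 1.5160


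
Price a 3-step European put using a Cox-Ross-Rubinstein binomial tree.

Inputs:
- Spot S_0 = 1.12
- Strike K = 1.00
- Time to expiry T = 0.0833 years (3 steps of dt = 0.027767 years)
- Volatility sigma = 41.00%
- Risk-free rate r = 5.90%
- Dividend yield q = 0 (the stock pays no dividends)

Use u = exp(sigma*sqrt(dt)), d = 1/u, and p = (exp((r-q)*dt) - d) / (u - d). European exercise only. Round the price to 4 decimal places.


Answer: Price = V(0,0) = 0.0112

Derivation:
dt = T/N = 0.027767
u = exp(sigma*sqrt(dt)) = 1.070708; d = 1/u = 0.933962
p = (exp((r-q)*dt) - d) / (u - d) = 0.494917
Discount per step: exp(-r*dt) = 0.998363
Stock lattice S(k, i) with i counting down-moves:
  k=0: S(0,0) = 1.1200
  k=1: S(1,0) = 1.1992; S(1,1) = 1.0460
  k=2: S(2,0) = 1.2840; S(2,1) = 1.1200; S(2,2) = 0.9770
  k=3: S(3,0) = 1.3748; S(3,1) = 1.1992; S(3,2) = 1.0460; S(3,3) = 0.9124
Terminal payoffs V(N, i) = max(K - S_T, 0):
  V(3,0) = 0.000000; V(3,1) = 0.000000; V(3,2) = 0.000000; V(3,3) = 0.087558
Backward induction: V(k, i) = exp(-r*dt) * [p * V(k+1, i) + (1-p) * V(k+1, i+1)].
  V(2,0) = exp(-r*dt) * [p*0.000000 + (1-p)*0.000000] = 0.000000
  V(2,1) = exp(-r*dt) * [p*0.000000 + (1-p)*0.000000] = 0.000000
  V(2,2) = exp(-r*dt) * [p*0.000000 + (1-p)*0.087558] = 0.044151
  V(1,0) = exp(-r*dt) * [p*0.000000 + (1-p)*0.000000] = 0.000000
  V(1,1) = exp(-r*dt) * [p*0.000000 + (1-p)*0.044151] = 0.022264
  V(0,0) = exp(-r*dt) * [p*0.000000 + (1-p)*0.022264] = 0.011227


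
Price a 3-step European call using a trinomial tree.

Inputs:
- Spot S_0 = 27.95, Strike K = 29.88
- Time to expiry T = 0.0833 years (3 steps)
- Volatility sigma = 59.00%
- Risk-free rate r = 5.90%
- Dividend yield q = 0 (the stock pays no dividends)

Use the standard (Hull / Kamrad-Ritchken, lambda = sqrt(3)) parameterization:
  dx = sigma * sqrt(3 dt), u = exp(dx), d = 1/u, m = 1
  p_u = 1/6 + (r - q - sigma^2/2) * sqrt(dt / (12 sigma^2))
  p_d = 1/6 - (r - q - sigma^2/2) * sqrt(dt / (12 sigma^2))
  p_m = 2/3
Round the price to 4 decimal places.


Answer: Price = V(0,0) = 1.2504

Derivation:
dt = T/N = 0.027767; dx = sigma*sqrt(3*dt) = 0.170284
u = exp(dx) = 1.185642; d = 1/u = 0.843425
p_u = 0.157287, p_m = 0.666667, p_d = 0.176047
Discount per step: exp(-r*dt) = 0.998363
Stock lattice S(k, j) with j the centered position index:
  k=0: S(0,+0) = 27.9500
  k=1: S(1,-1) = 23.5737; S(1,+0) = 27.9500; S(1,+1) = 33.1387
  k=2: S(2,-2) = 19.8827; S(2,-1) = 23.5737; S(2,+0) = 27.9500; S(2,+1) = 33.1387; S(2,+2) = 39.2906
  k=3: S(3,-3) = 16.7695; S(3,-2) = 19.8827; S(3,-1) = 23.5737; S(3,+0) = 27.9500; S(3,+1) = 33.1387; S(3,+2) = 39.2906; S(3,+3) = 46.5846
Terminal payoffs V(N, j) = max(S_T - K, 0):
  V(3,-3) = 0.000000; V(3,-2) = 0.000000; V(3,-1) = 0.000000; V(3,+0) = 0.000000; V(3,+1) = 3.258689; V(3,+2) = 9.410616; V(3,+3) = 16.704599
Backward induction: V(k, j) = exp(-r*dt) * [p_u * V(k+1, j+1) + p_m * V(k+1, j) + p_d * V(k+1, j-1)]
  V(2,-2) = exp(-r*dt) * [p_u*0.000000 + p_m*0.000000 + p_d*0.000000] = 0.000000
  V(2,-1) = exp(-r*dt) * [p_u*0.000000 + p_m*0.000000 + p_d*0.000000] = 0.000000
  V(2,+0) = exp(-r*dt) * [p_u*3.258689 + p_m*0.000000 + p_d*0.000000] = 0.511709
  V(2,+1) = exp(-r*dt) * [p_u*9.410616 + p_m*3.258689 + p_d*0.000000] = 3.646644
  V(2,+2) = exp(-r*dt) * [p_u*16.704599 + p_m*9.410616 + p_d*3.258689] = 9.459326
  V(1,-1) = exp(-r*dt) * [p_u*0.511709 + p_m*0.000000 + p_d*0.000000] = 0.080353
  V(1,+0) = exp(-r*dt) * [p_u*3.646644 + p_m*0.511709 + p_d*0.000000] = 0.913210
  V(1,+1) = exp(-r*dt) * [p_u*9.459326 + p_m*3.646644 + p_d*0.511709] = 4.002444
  V(0,+0) = exp(-r*dt) * [p_u*4.002444 + p_m*0.913210 + p_d*0.080353] = 1.250434


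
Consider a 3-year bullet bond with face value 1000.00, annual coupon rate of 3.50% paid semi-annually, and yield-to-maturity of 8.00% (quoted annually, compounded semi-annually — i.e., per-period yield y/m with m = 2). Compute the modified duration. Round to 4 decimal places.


Answer: Modified duration = 2.7539

Derivation:
Coupon per period c = face * coupon_rate / m = 17.500000
Periods per year m = 2; per-period yield y/m = 0.040000
Number of cashflows N = 6
Cashflows (t years, CF_t, discount factor 1/(1+y/m)^(m*t), PV):
  t = 0.5000: CF_t = 17.500000, DF = 0.961538, PV = 16.826923
  t = 1.0000: CF_t = 17.500000, DF = 0.924556, PV = 16.179734
  t = 1.5000: CF_t = 17.500000, DF = 0.888996, PV = 15.557436
  t = 2.0000: CF_t = 17.500000, DF = 0.854804, PV = 14.959073
  t = 2.5000: CF_t = 17.500000, DF = 0.821927, PV = 14.383724
  t = 3.0000: CF_t = 1017.500000, DF = 0.790315, PV = 804.145030
Price P = sum_t PV_t = 882.051921
First compute Macaulay numerator sum_t t * PV_t:
  t * PV_t at t = 0.5000: 8.413462
  t * PV_t at t = 1.0000: 16.179734
  t * PV_t at t = 1.5000: 23.336154
  t * PV_t at t = 2.0000: 29.918147
  t * PV_t at t = 2.5000: 35.959311
  t * PV_t at t = 3.0000: 2412.435090
Macaulay duration D = 2526.241897 / 882.051921 = 2.864051
Modified duration = D / (1 + y/m) = 2.864051 / (1 + 0.040000) = 2.753895


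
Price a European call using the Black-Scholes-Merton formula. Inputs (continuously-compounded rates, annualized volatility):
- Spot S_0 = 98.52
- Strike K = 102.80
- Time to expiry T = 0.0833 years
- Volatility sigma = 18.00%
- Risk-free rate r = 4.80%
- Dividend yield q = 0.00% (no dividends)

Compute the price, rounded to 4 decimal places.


Answer: Price = 0.6942

Derivation:
d1 = (ln(S/K) + (r - q + 0.5*sigma^2) * T) / (sigma * sqrt(T)) = -0.71563254
d2 = d1 - sigma * sqrt(T) = -0.76758367
exp(-rT) = 0.99600958; exp(-qT) = 1.00000000
C = S_0 * exp(-qT) * N(d1) - K * exp(-rT) * N(d2)
N(d1) = 0.23710914; N(d2) = 0.22136728
C = 98.5200 * 1.00000000 * 0.23710914 - 102.8000 * 0.99600958 * 0.22136728 = 0.6942


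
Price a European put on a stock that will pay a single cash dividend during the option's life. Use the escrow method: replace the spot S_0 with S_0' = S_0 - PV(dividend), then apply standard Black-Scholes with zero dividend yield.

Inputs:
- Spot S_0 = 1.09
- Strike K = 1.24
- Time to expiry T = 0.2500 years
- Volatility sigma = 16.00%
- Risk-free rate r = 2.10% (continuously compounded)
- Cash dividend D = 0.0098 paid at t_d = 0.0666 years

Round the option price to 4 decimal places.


PV(D) = D * exp(-r * t_d) = 0.0098 * 0.99860238 = 0.00978630
S_0' = S_0 - PV(D) = 1.0900 - 0.00978630 = 1.08021370
d1 = (ln(S_0'/K) + (r + sigma^2/2)*T) / (sigma*sqrt(T)) = -1.61878113
d2 = d1 - sigma*sqrt(T) = -1.69878113
exp(-rT) = 0.99476376
N(-d1) = 0.94725282; N(-d2) = 0.95531979
P = K * exp(-rT) * N(-d2) - S_0' * N(-d1) = 1.2400 * 0.99476376 * 0.95531979 - 1.08021370 * 0.94725282 = 0.1552

Answer: Price = 0.1552


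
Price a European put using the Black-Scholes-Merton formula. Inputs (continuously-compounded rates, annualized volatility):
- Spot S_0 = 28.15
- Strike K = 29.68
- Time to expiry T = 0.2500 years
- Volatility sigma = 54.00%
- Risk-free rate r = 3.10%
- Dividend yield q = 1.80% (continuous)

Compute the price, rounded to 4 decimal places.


Answer: Price = 3.8514

Derivation:
d1 = (ln(S/K) + (r - q + 0.5*sigma^2) * T) / (sigma * sqrt(T)) = -0.04898542
d2 = d1 - sigma * sqrt(T) = -0.31898542
exp(-rT) = 0.99227995; exp(-qT) = 0.99551011
P = K * exp(-rT) * N(-d2) - S_0 * exp(-qT) * N(-d1)
N(-d1) = 0.51953454; N(-d2) = 0.62513122
P = 29.6800 * 0.99227995 * 0.62513122 - 28.1500 * 0.99551011 * 0.51953454 = 3.8514


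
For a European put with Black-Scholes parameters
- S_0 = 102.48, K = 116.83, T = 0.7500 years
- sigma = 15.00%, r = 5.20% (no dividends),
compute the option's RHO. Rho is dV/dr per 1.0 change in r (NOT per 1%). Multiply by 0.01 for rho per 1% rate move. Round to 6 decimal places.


d1 = -0.6436664850; d2 = -0.7735702956
phi(d1) = 0.3242982035; exp(-qT) = 1.0000000000; exp(-rT) = 0.9617507091
N(-d2) = 0.7804075281
Rho = -K*T*exp(-rT)*N(-d2) = -116.8300 * 0.7500 * 0.9617507091 * 0.7804075281 = -65.765724

Answer: Rho = -65.765724


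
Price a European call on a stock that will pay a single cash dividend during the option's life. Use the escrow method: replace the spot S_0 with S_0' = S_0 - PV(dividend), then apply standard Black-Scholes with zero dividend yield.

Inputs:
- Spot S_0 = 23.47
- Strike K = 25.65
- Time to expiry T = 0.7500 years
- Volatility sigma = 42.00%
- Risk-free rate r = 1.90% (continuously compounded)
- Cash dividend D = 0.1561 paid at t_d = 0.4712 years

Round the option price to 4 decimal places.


Answer: Price = 2.6070

Derivation:
PV(D) = D * exp(-r * t_d) = 0.1561 * 0.99108716 = 0.15470871
S_0' = S_0 - PV(D) = 23.4700 - 0.15470871 = 23.31529129
d1 = (ln(S_0'/K) + (r + sigma^2/2)*T) / (sigma*sqrt(T)) = -0.04133319
d2 = d1 - sigma*sqrt(T) = -0.40506386
exp(-rT) = 0.98585105
N(d1) = 0.48351514; N(d2) = 0.34271529
C = S_0' * N(d1) - K * exp(-rT) * N(d2) = 23.31529129 * 0.48351514 - 25.6500 * 0.98585105 * 0.34271529 = 2.6070


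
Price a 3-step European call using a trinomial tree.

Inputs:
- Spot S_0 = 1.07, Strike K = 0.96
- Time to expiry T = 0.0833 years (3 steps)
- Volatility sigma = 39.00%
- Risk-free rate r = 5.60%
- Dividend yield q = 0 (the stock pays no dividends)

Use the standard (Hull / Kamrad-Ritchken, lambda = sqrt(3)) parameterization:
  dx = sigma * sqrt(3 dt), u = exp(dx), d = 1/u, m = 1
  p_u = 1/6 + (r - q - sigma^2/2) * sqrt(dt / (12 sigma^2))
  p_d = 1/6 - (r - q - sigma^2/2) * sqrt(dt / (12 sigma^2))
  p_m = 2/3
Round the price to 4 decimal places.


dt = T/N = 0.027767; dx = sigma*sqrt(3*dt) = 0.112561
u = exp(dx) = 1.119140; d = 1/u = 0.893543
p_u = 0.164194, p_m = 0.666667, p_d = 0.169140
Discount per step: exp(-r*dt) = 0.998446
Stock lattice S(k, j) with j the centered position index:
  k=0: S(0,+0) = 1.0700
  k=1: S(1,-1) = 0.9561; S(1,+0) = 1.0700; S(1,+1) = 1.1975
  k=2: S(2,-2) = 0.8543; S(2,-1) = 0.9561; S(2,+0) = 1.0700; S(2,+1) = 1.1975; S(2,+2) = 1.3401
  k=3: S(3,-3) = 0.7634; S(3,-2) = 0.8543; S(3,-1) = 0.9561; S(3,+0) = 1.0700; S(3,+1) = 1.1975; S(3,+2) = 1.3401; S(3,+3) = 1.4998
Terminal payoffs V(N, j) = max(S_T - K, 0):
  V(3,-3) = 0.000000; V(3,-2) = 0.000000; V(3,-1) = 0.000000; V(3,+0) = 0.110000; V(3,+1) = 0.237480; V(3,+2) = 0.380148; V(3,+3) = 0.539814
Backward induction: V(k, j) = exp(-r*dt) * [p_u * V(k+1, j+1) + p_m * V(k+1, j) + p_d * V(k+1, j-1)]
  V(2,-2) = exp(-r*dt) * [p_u*0.000000 + p_m*0.000000 + p_d*0.000000] = 0.000000
  V(2,-1) = exp(-r*dt) * [p_u*0.110000 + p_m*0.000000 + p_d*0.000000] = 0.018033
  V(2,+0) = exp(-r*dt) * [p_u*0.237480 + p_m*0.110000 + p_d*0.000000] = 0.112152
  V(2,+1) = exp(-r*dt) * [p_u*0.380148 + p_m*0.237480 + p_d*0.110000] = 0.238971
  V(2,+2) = exp(-r*dt) * [p_u*0.539814 + p_m*0.380148 + p_d*0.237480] = 0.381640
  V(1,-1) = exp(-r*dt) * [p_u*0.112152 + p_m*0.018033 + p_d*0.000000] = 0.030389
  V(1,+0) = exp(-r*dt) * [p_u*0.238971 + p_m*0.112152 + p_d*0.018033] = 0.116874
  V(1,+1) = exp(-r*dt) * [p_u*0.381640 + p_m*0.238971 + p_d*0.112152] = 0.240572
  V(0,+0) = exp(-r*dt) * [p_u*0.240572 + p_m*0.116874 + p_d*0.030389] = 0.122366

Answer: Price = V(0,0) = 0.1224


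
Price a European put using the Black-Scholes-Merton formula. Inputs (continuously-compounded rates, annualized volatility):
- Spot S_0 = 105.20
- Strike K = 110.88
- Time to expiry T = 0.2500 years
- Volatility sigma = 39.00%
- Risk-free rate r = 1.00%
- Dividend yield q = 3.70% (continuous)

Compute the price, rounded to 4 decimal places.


d1 = (ln(S/K) + (r - q + 0.5*sigma^2) * T) / (sigma * sqrt(T)) = -0.20678326
d2 = d1 - sigma * sqrt(T) = -0.40178326
exp(-rT) = 0.99750312; exp(-qT) = 0.99079265
P = K * exp(-rT) * N(-d2) - S_0 * exp(-qT) * N(-d1)
N(-d1) = 0.58191043; N(-d2) = 0.65607823
P = 110.8800 * 0.99750312 * 0.65607823 - 105.2000 * 0.99079265 * 0.58191043 = 11.9110

Answer: Price = 11.9110


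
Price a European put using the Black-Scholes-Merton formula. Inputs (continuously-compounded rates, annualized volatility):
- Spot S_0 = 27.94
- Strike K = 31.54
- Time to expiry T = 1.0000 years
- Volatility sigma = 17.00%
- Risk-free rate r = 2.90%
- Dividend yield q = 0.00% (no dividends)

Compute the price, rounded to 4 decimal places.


Answer: Price = 3.6171

Derivation:
d1 = (ln(S/K) + (r - q + 0.5*sigma^2) * T) / (sigma * sqrt(T)) = -0.45733663
d2 = d1 - sigma * sqrt(T) = -0.62733663
exp(-rT) = 0.97141646; exp(-qT) = 1.00000000
P = K * exp(-rT) * N(-d2) - S_0 * exp(-qT) * N(-d1)
N(-d1) = 0.67628545; N(-d2) = 0.73478070
P = 31.5400 * 0.97141646 * 0.73478070 - 27.9400 * 1.00000000 * 0.67628545 = 3.6171


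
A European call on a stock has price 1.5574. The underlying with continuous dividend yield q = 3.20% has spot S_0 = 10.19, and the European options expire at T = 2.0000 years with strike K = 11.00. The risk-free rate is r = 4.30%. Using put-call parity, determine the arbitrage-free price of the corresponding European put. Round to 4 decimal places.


Answer: Put price = 2.0927

Derivation:
Put-call parity: C - P = S_0 * exp(-qT) - K * exp(-rT).
S_0 * exp(-qT) = 10.1900 * 0.93800500 = 9.55827095
K * exp(-rT) = 11.0000 * 0.91759423 = 10.09353654
P = C - S*exp(-qT) + K*exp(-rT)
P = 1.5574 - 9.55827095 + 10.09353654 = 2.0927


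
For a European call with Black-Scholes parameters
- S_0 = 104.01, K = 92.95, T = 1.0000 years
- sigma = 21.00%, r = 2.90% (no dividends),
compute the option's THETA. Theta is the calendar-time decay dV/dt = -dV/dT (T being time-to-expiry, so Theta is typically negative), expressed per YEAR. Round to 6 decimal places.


d1 = 0.7784539724; d2 = 0.5684539724
phi(d1) = 0.2946597946; exp(-qT) = 1.0000000000; exp(-rT) = 0.9714164645
Theta = -S*exp(-qT)*phi(d1)*sigma/(2*sqrt(T)) - r*K*exp(-rT)*N(d2) + q*S*exp(-qT)*N(d1)
N(d1) = 0.7818492844; N(d2) = 0.7151366245; sqrt(T) = 1.0000000000
Term 1 = -104.0100 * 1.0000000000 * 0.2946597946 * 0.2100 / (2 * 1.0000000000) = -3.2179943498
Term 2 = -0.0290 * 92.9500 * 0.9714164645 * 0.7151366245 = -1.8725864319
Term 3 = 0 (no dividend yield, q = 0)
Theta = -3.2179943498 + (-1.8725864319) + (0.0000000000) = -5.090581

Answer: Theta = -5.090581


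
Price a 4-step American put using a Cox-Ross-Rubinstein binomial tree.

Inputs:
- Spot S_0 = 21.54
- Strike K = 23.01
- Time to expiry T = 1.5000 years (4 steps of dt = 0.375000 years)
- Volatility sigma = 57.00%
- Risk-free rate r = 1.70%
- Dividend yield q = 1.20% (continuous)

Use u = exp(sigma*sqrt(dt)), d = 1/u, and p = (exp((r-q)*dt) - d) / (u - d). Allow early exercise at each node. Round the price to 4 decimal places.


dt = T/N = 0.375000
u = exp(sigma*sqrt(dt)) = 1.417723; d = 1/u = 0.705356
p = (exp((r-q)*dt) - d) / (u - d) = 0.416247
Discount per step: exp(-r*dt) = 0.993645
Stock lattice S(k, i) with i counting down-moves:
  k=0: S(0,0) = 21.5400
  k=1: S(1,0) = 30.5378; S(1,1) = 15.1934
  k=2: S(2,0) = 43.2941; S(2,1) = 21.5400; S(2,2) = 10.7167
  k=3: S(3,0) = 61.3790; S(3,1) = 30.5378; S(3,2) = 15.1934; S(3,3) = 7.5591
  k=4: S(4,0) = 87.0185; S(4,1) = 43.2941; S(4,2) = 21.5400; S(4,3) = 10.7167; S(4,4) = 5.3319
Terminal payoffs V(N, i) = max(K - S_T, 0):
  V(4,0) = 0.000000; V(4,1) = 0.000000; V(4,2) = 1.470000; V(4,3) = 12.293259; V(4,4) = 17.678127
Backward induction: V(k, i) = exp(-r*dt) * [p * V(k+1, i) + (1-p) * V(k+1, i+1)]; then take max(V_cont, immediate exercise) for American.
  V(3,0) = exp(-r*dt) * [p*0.000000 + (1-p)*0.000000] = 0.000000; exercise = 0.000000; V(3,0) = max -> 0.000000
  V(3,1) = exp(-r*dt) * [p*0.000000 + (1-p)*1.470000] = 0.852664; exercise = 0.000000; V(3,1) = max -> 0.852664
  V(3,2) = exp(-r*dt) * [p*1.470000 + (1-p)*12.293259] = 7.738621; exercise = 7.816626; V(3,2) = max -> 7.816626
  V(3,3) = exp(-r*dt) * [p*12.293259 + (1-p)*17.678127] = 15.338597; exercise = 15.450880; V(3,3) = max -> 15.450880
  V(2,0) = exp(-r*dt) * [p*0.000000 + (1-p)*0.852664] = 0.494582; exercise = 0.000000; V(2,0) = max -> 0.494582
  V(2,1) = exp(-r*dt) * [p*0.852664 + (1-p)*7.816626] = 4.886648; exercise = 1.470000; V(2,1) = max -> 4.886648
  V(2,2) = exp(-r*dt) * [p*7.816626 + (1-p)*15.450880] = 12.195154; exercise = 12.293259; V(2,2) = max -> 12.293259
  V(1,0) = exp(-r*dt) * [p*0.494582 + (1-p)*4.886648] = 3.039029; exercise = 0.000000; V(1,0) = max -> 3.039029
  V(1,1) = exp(-r*dt) * [p*4.886648 + (1-p)*12.293259] = 9.151752; exercise = 7.816626; V(1,1) = max -> 9.151752
  V(0,0) = exp(-r*dt) * [p*3.039029 + (1-p)*9.151752] = 6.565363; exercise = 1.470000; V(0,0) = max -> 6.565363

Answer: Price = V(0,0) = 6.5654


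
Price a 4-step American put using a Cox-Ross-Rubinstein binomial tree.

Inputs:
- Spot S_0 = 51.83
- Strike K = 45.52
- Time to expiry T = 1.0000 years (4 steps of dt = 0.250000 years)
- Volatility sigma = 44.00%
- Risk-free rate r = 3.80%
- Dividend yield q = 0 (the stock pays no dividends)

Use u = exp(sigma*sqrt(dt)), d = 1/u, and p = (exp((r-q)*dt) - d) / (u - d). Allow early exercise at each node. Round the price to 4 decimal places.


Answer: Price = V(0,0) = 5.2422

Derivation:
dt = T/N = 0.250000
u = exp(sigma*sqrt(dt)) = 1.246077; d = 1/u = 0.802519
p = (exp((r-q)*dt) - d) / (u - d) = 0.466741
Discount per step: exp(-r*dt) = 0.990545
Stock lattice S(k, i) with i counting down-moves:
  k=0: S(0,0) = 51.8300
  k=1: S(1,0) = 64.5842; S(1,1) = 41.5945
  k=2: S(2,0) = 80.4768; S(2,1) = 51.8300; S(2,2) = 33.3804
  k=3: S(3,0) = 100.2803; S(3,1) = 64.5842; S(3,2) = 41.5945; S(3,3) = 26.7884
  k=4: S(4,0) = 124.9569; S(4,1) = 80.4768; S(4,2) = 51.8300; S(4,3) = 33.3804; S(4,4) = 21.4982
Terminal payoffs V(N, i) = max(K - S_T, 0):
  V(4,0) = 0.000000; V(4,1) = 0.000000; V(4,2) = 0.000000; V(4,3) = 12.139592; V(4,4) = 24.021802
Backward induction: V(k, i) = exp(-r*dt) * [p * V(k+1, i) + (1-p) * V(k+1, i+1)]; then take max(V_cont, immediate exercise) for American.
  V(3,0) = exp(-r*dt) * [p*0.000000 + (1-p)*0.000000] = 0.000000; exercise = 0.000000; V(3,0) = max -> 0.000000
  V(3,1) = exp(-r*dt) * [p*0.000000 + (1-p)*0.000000] = 0.000000; exercise = 0.000000; V(3,1) = max -> 0.000000
  V(3,2) = exp(-r*dt) * [p*0.000000 + (1-p)*12.139592] = 6.412345; exercise = 3.925451; V(3,2) = max -> 6.412345
  V(3,3) = exp(-r*dt) * [p*12.139592 + (1-p)*24.021802] = 18.301203; exercise = 18.731595; V(3,3) = max -> 18.731595
  V(2,0) = exp(-r*dt) * [p*0.000000 + (1-p)*0.000000] = 0.000000; exercise = 0.000000; V(2,0) = max -> 0.000000
  V(2,1) = exp(-r*dt) * [p*0.000000 + (1-p)*6.412345] = 3.387113; exercise = 0.000000; V(2,1) = max -> 3.387113
  V(2,2) = exp(-r*dt) * [p*6.412345 + (1-p)*18.731595] = 12.858959; exercise = 12.139592; V(2,2) = max -> 12.858959
  V(1,0) = exp(-r*dt) * [p*0.000000 + (1-p)*3.387113] = 1.789132; exercise = 0.000000; V(1,0) = max -> 1.789132
  V(1,1) = exp(-r*dt) * [p*3.387113 + (1-p)*12.858959] = 8.358282; exercise = 3.925451; V(1,1) = max -> 8.358282
  V(0,0) = exp(-r*dt) * [p*1.789132 + (1-p)*8.358282] = 5.242156; exercise = 0.000000; V(0,0) = max -> 5.242156


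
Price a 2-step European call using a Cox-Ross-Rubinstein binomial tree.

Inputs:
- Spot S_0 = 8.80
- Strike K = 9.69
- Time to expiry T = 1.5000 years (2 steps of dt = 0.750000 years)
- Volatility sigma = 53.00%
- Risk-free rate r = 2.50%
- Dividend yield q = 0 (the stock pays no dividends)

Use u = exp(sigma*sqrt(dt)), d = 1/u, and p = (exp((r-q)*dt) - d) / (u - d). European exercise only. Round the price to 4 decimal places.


dt = T/N = 0.750000
u = exp(sigma*sqrt(dt)) = 1.582480; d = 1/u = 0.631919
p = (exp((r-q)*dt) - d) / (u - d) = 0.407136
Discount per step: exp(-r*dt) = 0.981425
Stock lattice S(k, i) with i counting down-moves:
  k=0: S(0,0) = 8.8000
  k=1: S(1,0) = 13.9258; S(1,1) = 5.5609
  k=2: S(2,0) = 22.0373; S(2,1) = 8.8000; S(2,2) = 3.5140
Terminal payoffs V(N, i) = max(S_T - K, 0):
  V(2,0) = 12.347348; V(2,1) = 0.000000; V(2,2) = 0.000000
Backward induction: V(k, i) = exp(-r*dt) * [p * V(k+1, i) + (1-p) * V(k+1, i+1)].
  V(1,0) = exp(-r*dt) * [p*12.347348 + (1-p)*0.000000] = 4.933670
  V(1,1) = exp(-r*dt) * [p*0.000000 + (1-p)*0.000000] = 0.000000
  V(0,0) = exp(-r*dt) * [p*4.933670 + (1-p)*0.000000] = 1.971362

Answer: Price = V(0,0) = 1.9714


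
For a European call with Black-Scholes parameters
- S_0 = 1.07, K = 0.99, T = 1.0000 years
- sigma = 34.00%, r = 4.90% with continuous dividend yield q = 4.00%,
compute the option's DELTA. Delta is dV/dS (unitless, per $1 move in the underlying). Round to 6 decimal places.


Answer: Delta = 0.638532

Derivation:
d1 = 0.4250264245; d2 = 0.0850264245
phi(d1) = 0.3644877762; exp(-qT) = 0.9607894392; exp(-rT) = 0.9521811297
N(d1) = 0.6645912941
Delta = exp(-qT) * N(d1) = 0.9607894392 * 0.6645912941 = 0.638532


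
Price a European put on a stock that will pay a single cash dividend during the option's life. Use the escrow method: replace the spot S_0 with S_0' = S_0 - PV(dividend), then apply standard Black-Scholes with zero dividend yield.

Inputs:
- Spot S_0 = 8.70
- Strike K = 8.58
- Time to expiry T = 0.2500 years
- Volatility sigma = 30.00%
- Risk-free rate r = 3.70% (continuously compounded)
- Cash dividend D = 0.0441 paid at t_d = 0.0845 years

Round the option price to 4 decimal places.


PV(D) = D * exp(-r * t_d) = 0.0441 * 0.99687838 = 0.04396234
S_0' = S_0 - PV(D) = 8.7000 - 0.04396234 = 8.65603766
d1 = (ln(S_0'/K) + (r + sigma^2/2)*T) / (sigma*sqrt(T)) = 0.19548773
d2 = d1 - sigma*sqrt(T) = 0.04548773
exp(-rT) = 0.99079265
N(-d1) = 0.42250557; N(-d2) = 0.48185928
P = K * exp(-rT) * N(-d2) - S_0' * N(-d1) = 8.5800 * 0.99079265 * 0.48185928 - 8.65603766 * 0.42250557 = 0.4391

Answer: Price = 0.4391


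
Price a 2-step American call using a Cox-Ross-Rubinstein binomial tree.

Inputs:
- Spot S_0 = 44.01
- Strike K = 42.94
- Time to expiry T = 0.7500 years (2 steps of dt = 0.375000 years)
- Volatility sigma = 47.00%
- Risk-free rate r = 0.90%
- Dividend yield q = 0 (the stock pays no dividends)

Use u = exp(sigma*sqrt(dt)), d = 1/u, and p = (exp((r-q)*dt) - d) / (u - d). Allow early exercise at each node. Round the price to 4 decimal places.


dt = T/N = 0.375000
u = exp(sigma*sqrt(dt)) = 1.333511; d = 1/u = 0.749900
p = (exp((r-q)*dt) - d) / (u - d) = 0.434332
Discount per step: exp(-r*dt) = 0.996631
Stock lattice S(k, i) with i counting down-moves:
  k=0: S(0,0) = 44.0100
  k=1: S(1,0) = 58.6878; S(1,1) = 33.0031
  k=2: S(2,0) = 78.2608; S(2,1) = 44.0100; S(2,2) = 24.7490
Terminal payoffs V(N, i) = max(S_T - K, 0):
  V(2,0) = 35.320810; V(2,1) = 1.070000; V(2,2) = 0.000000
Backward induction: V(k, i) = exp(-r*dt) * [p * V(k+1, i) + (1-p) * V(k+1, i+1)]; then take max(V_cont, immediate exercise) for American.
  V(1,0) = exp(-r*dt) * [p*35.320810 + (1-p)*1.070000] = 15.892482; exercise = 15.747803; V(1,0) = max -> 15.892482
  V(1,1) = exp(-r*dt) * [p*1.070000 + (1-p)*0.000000] = 0.463169; exercise = 0.000000; V(1,1) = max -> 0.463169
  V(0,0) = exp(-r*dt) * [p*15.892482 + (1-p)*0.463169] = 7.140467; exercise = 1.070000; V(0,0) = max -> 7.140467

Answer: Price = V(0,0) = 7.1405


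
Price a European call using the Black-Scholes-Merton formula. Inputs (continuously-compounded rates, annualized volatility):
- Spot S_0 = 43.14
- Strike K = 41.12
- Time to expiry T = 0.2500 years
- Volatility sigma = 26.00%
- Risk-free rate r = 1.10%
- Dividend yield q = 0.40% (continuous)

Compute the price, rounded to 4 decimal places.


d1 = (ln(S/K) + (r - q + 0.5*sigma^2) * T) / (sigma * sqrt(T)) = 0.44735400
d2 = d1 - sigma * sqrt(T) = 0.31735400
exp(-rT) = 0.99725378; exp(-qT) = 0.99900050
C = S_0 * exp(-qT) * N(d1) - K * exp(-rT) * N(d2)
N(d1) = 0.67269026; N(d2) = 0.62451250
C = 43.1400 * 0.99900050 * 0.67269026 - 41.1200 * 0.99725378 * 0.62451250 = 3.3814

Answer: Price = 3.3814


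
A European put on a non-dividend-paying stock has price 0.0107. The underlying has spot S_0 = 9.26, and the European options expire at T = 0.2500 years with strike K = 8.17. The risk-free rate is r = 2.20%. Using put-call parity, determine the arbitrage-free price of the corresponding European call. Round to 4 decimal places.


Put-call parity: C - P = S_0 * exp(-qT) - K * exp(-rT).
S_0 * exp(-qT) = 9.2600 * 1.00000000 = 9.26000000
K * exp(-rT) = 8.1700 * 0.99451510 = 8.12518835
C = P + S*exp(-qT) - K*exp(-rT)
C = 0.0107 + 9.26000000 - 8.12518835 = 1.1455

Answer: Call price = 1.1455


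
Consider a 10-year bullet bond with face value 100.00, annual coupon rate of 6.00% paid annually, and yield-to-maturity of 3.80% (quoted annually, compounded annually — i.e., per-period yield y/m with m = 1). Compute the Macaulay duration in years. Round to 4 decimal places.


Coupon per period c = face * coupon_rate / m = 6.000000
Periods per year m = 1; per-period yield y/m = 0.038000
Number of cashflows N = 10
Cashflows (t years, CF_t, discount factor 1/(1+y/m)^(m*t), PV):
  t = 1.0000: CF_t = 6.000000, DF = 0.963391, PV = 5.780347
  t = 2.0000: CF_t = 6.000000, DF = 0.928122, PV = 5.568735
  t = 3.0000: CF_t = 6.000000, DF = 0.894145, PV = 5.364870
  t = 4.0000: CF_t = 6.000000, DF = 0.861411, PV = 5.168468
  t = 5.0000: CF_t = 6.000000, DF = 0.829876, PV = 4.979256
  t = 6.0000: CF_t = 6.000000, DF = 0.799495, PV = 4.796971
  t = 7.0000: CF_t = 6.000000, DF = 0.770227, PV = 4.621360
  t = 8.0000: CF_t = 6.000000, DF = 0.742030, PV = 4.452177
  t = 9.0000: CF_t = 6.000000, DF = 0.714865, PV = 4.289188
  t = 10.0000: CF_t = 106.000000, DF = 0.688694, PV = 73.001592
Price P = sum_t PV_t = 118.022964
Macaulay numerator sum_t t * PV_t:
  t * PV_t at t = 1.0000: 5.780347
  t * PV_t at t = 2.0000: 11.137470
  t * PV_t at t = 3.0000: 16.094610
  t * PV_t at t = 4.0000: 20.673872
  t * PV_t at t = 5.0000: 24.896282
  t * PV_t at t = 6.0000: 28.781828
  t * PV_t at t = 7.0000: 32.349518
  t * PV_t at t = 8.0000: 35.617416
  t * PV_t at t = 9.0000: 38.602691
  t * PV_t at t = 10.0000: 730.015918
Macaulay duration D = (sum_t t * PV_t) / P = 943.949952 / 118.022964 = 7.998019

Answer: Macaulay duration = 7.9980 years


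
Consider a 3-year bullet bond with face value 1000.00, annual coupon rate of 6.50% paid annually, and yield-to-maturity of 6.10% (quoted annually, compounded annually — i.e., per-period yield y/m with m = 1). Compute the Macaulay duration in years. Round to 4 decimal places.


Answer: Macaulay duration = 2.8216 years

Derivation:
Coupon per period c = face * coupon_rate / m = 65.000000
Periods per year m = 1; per-period yield y/m = 0.061000
Number of cashflows N = 3
Cashflows (t years, CF_t, discount factor 1/(1+y/m)^(m*t), PV):
  t = 1.0000: CF_t = 65.000000, DF = 0.942507, PV = 61.262959
  t = 2.0000: CF_t = 65.000000, DF = 0.888320, PV = 57.740772
  t = 3.0000: CF_t = 1065.000000, DF = 0.837247, PV = 891.668565
Price P = sum_t PV_t = 1010.672296
Macaulay numerator sum_t t * PV_t:
  t * PV_t at t = 1.0000: 61.262959
  t * PV_t at t = 2.0000: 115.481545
  t * PV_t at t = 3.0000: 2675.005694
Macaulay duration D = (sum_t t * PV_t) / P = 2851.750198 / 1010.672296 = 2.821637


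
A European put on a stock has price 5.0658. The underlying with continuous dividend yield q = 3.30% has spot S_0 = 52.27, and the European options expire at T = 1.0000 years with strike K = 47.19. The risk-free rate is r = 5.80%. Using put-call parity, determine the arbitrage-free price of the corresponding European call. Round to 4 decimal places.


Answer: Call price = 11.1082

Derivation:
Put-call parity: C - P = S_0 * exp(-qT) - K * exp(-rT).
S_0 * exp(-qT) = 52.2700 * 0.96753856 = 50.57324051
K * exp(-rT) = 47.1900 * 0.94364995 = 44.53084102
C = P + S*exp(-qT) - K*exp(-rT)
C = 5.0658 + 50.57324051 - 44.53084102 = 11.1082


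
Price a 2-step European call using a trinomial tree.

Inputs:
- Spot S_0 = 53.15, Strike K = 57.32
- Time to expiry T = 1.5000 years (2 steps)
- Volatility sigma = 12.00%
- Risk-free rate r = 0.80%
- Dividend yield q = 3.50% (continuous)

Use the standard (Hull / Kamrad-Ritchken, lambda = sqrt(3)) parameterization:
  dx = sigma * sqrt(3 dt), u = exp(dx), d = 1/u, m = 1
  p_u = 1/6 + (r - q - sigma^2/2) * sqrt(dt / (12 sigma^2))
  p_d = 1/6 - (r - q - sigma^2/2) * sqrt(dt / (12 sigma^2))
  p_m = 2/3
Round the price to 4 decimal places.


Answer: Price = V(0,0) = 0.9631

Derivation:
dt = T/N = 0.750000; dx = sigma*sqrt(3*dt) = 0.180000
u = exp(dx) = 1.197217; d = 1/u = 0.835270
p_u = 0.095417, p_m = 0.666667, p_d = 0.237917
Discount per step: exp(-r*dt) = 0.994018
Stock lattice S(k, j) with j the centered position index:
  k=0: S(0,+0) = 53.1500
  k=1: S(1,-1) = 44.3946; S(1,+0) = 53.1500; S(1,+1) = 63.6321
  k=2: S(2,-2) = 37.0815; S(2,-1) = 44.3946; S(2,+0) = 53.1500; S(2,+1) = 63.6321; S(2,+2) = 76.1815
Terminal payoffs V(N, j) = max(S_T - K, 0):
  V(2,-2) = 0.000000; V(2,-1) = 0.000000; V(2,+0) = 0.000000; V(2,+1) = 6.312103; V(2,+2) = 18.861458
Backward induction: V(k, j) = exp(-r*dt) * [p_u * V(k+1, j+1) + p_m * V(k+1, j) + p_d * V(k+1, j-1)]
  V(1,-1) = exp(-r*dt) * [p_u*0.000000 + p_m*0.000000 + p_d*0.000000] = 0.000000
  V(1,+0) = exp(-r*dt) * [p_u*6.312103 + p_m*0.000000 + p_d*0.000000] = 0.598677
  V(1,+1) = exp(-r*dt) * [p_u*18.861458 + p_m*6.312103 + p_d*0.000000] = 5.971827
  V(0,+0) = exp(-r*dt) * [p_u*5.971827 + p_m*0.598677 + p_d*0.000000] = 0.963134


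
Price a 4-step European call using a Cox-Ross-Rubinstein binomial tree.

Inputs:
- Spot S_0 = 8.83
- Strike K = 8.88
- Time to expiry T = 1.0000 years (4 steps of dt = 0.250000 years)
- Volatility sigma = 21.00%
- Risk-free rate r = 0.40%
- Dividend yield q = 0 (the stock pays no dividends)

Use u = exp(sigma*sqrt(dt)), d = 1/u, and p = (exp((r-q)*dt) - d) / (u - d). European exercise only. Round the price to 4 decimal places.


dt = T/N = 0.250000
u = exp(sigma*sqrt(dt)) = 1.110711; d = 1/u = 0.900325
p = (exp((r-q)*dt) - d) / (u - d) = 0.478530
Discount per step: exp(-r*dt) = 0.999000
Stock lattice S(k, i) with i counting down-moves:
  k=0: S(0,0) = 8.8300
  k=1: S(1,0) = 9.8076; S(1,1) = 7.9499
  k=2: S(2,0) = 10.8934; S(2,1) = 8.8300; S(2,2) = 7.1575
  k=3: S(3,0) = 12.0994; S(3,1) = 9.8076; S(3,2) = 7.9499; S(3,3) = 6.4440
  k=4: S(4,0) = 13.4389; S(4,1) = 10.8934; S(4,2) = 8.8300; S(4,3) = 7.1575; S(4,4) = 5.8017
Terminal payoffs V(N, i) = max(S_T - K, 0):
  V(4,0) = 4.558921; V(4,1) = 2.013377; V(4,2) = 0.000000; V(4,3) = 0.000000; V(4,4) = 0.000000
Backward induction: V(k, i) = exp(-r*dt) * [p * V(k+1, i) + (1-p) * V(k+1, i+1)].
  V(3,0) = exp(-r*dt) * [p*4.558921 + (1-p)*2.013377] = 3.228265
  V(3,1) = exp(-r*dt) * [p*2.013377 + (1-p)*0.000000] = 0.962498
  V(3,2) = exp(-r*dt) * [p*0.000000 + (1-p)*0.000000] = 0.000000
  V(3,3) = exp(-r*dt) * [p*0.000000 + (1-p)*0.000000] = 0.000000
  V(2,0) = exp(-r*dt) * [p*3.228265 + (1-p)*0.962498] = 2.044689
  V(2,1) = exp(-r*dt) * [p*0.962498 + (1-p)*0.000000] = 0.460123
  V(2,2) = exp(-r*dt) * [p*0.000000 + (1-p)*0.000000] = 0.000000
  V(1,0) = exp(-r*dt) * [p*2.044689 + (1-p)*0.460123] = 1.217167
  V(1,1) = exp(-r*dt) * [p*0.460123 + (1-p)*0.000000] = 0.219963
  V(0,0) = exp(-r*dt) * [p*1.217167 + (1-p)*0.219963] = 0.696458

Answer: Price = V(0,0) = 0.6965


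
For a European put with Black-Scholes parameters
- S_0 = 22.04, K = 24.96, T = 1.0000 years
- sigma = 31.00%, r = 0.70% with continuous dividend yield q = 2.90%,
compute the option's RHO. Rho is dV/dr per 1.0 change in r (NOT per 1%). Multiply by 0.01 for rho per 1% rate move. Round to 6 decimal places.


Answer: Rho = -18.211963

Derivation:
d1 = -0.3173082555; d2 = -0.6273082555
phi(d1) = 0.3793557736; exp(-qT) = 0.9714164645; exp(-rT) = 0.9930244429
N(-d2) = 0.7347714035
Rho = -K*T*exp(-rT)*N(-d2) = -24.9600 * 1.0000 * 0.9930244429 * 0.7347714035 = -18.211963


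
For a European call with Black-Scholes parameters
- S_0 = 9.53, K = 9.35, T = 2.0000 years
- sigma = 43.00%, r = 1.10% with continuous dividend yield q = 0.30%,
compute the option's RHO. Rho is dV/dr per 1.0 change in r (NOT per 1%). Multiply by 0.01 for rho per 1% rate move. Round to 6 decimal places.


Answer: Rho = 7.366461

Derivation:
d1 = 0.3617235562; d2 = -0.2463882756
phi(d1) = 0.3736781182; exp(-qT) = 0.9940179641; exp(-rT) = 0.9782402351
N(d2) = 0.4026908406
Rho = K*T*exp(-rT)*N(d2) = 9.3500 * 2.0000 * 0.9782402351 * 0.4026908406 = 7.366461


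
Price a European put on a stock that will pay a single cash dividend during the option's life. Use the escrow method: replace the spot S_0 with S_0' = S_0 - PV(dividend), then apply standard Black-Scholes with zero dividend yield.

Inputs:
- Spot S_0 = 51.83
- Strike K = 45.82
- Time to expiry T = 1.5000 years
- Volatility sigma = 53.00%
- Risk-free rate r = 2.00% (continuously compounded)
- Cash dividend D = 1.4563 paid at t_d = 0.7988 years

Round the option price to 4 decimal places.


Answer: Price = 9.3208

Derivation:
PV(D) = D * exp(-r * t_d) = 1.4563 * 0.98415094 = 1.43321901
S_0' = S_0 - PV(D) = 51.8300 - 1.43321901 = 50.39678099
d1 = (ln(S_0'/K) + (r + sigma^2/2)*T) / (sigma*sqrt(T)) = 0.51744566
d2 = d1 - sigma*sqrt(T) = -0.13166912
exp(-rT) = 0.97044553
N(-d1) = 0.30242255; N(-d2) = 0.55237699
P = K * exp(-rT) * N(-d2) - S_0' * N(-d1) = 45.8200 * 0.97044553 * 0.55237699 - 50.39678099 * 0.30242255 = 9.3208


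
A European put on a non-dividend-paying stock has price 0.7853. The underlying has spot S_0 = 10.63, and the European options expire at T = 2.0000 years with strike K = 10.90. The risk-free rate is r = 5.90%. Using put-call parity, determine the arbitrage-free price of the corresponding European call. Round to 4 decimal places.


Put-call parity: C - P = S_0 * exp(-qT) - K * exp(-rT).
S_0 * exp(-qT) = 10.6300 * 1.00000000 = 10.63000000
K * exp(-rT) = 10.9000 * 0.88869605 = 9.68678697
C = P + S*exp(-qT) - K*exp(-rT)
C = 0.7853 + 10.63000000 - 9.68678697 = 1.7285

Answer: Call price = 1.7285


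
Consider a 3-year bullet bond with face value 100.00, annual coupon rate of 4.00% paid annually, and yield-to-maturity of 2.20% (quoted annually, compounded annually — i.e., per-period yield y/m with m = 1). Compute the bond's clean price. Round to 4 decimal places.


Answer: Price = 105.1708

Derivation:
Coupon per period c = face * coupon_rate / m = 4.000000
Periods per year m = 1; per-period yield y/m = 0.022000
Number of cashflows N = 3
Cashflows (t years, CF_t, discount factor 1/(1+y/m)^(m*t), PV):
  t = 1.0000: CF_t = 4.000000, DF = 0.978474, PV = 3.913894
  t = 2.0000: CF_t = 4.000000, DF = 0.957411, PV = 3.829642
  t = 3.0000: CF_t = 104.000000, DF = 0.936801, PV = 97.427297
Price P = sum_t PV_t = 105.170833


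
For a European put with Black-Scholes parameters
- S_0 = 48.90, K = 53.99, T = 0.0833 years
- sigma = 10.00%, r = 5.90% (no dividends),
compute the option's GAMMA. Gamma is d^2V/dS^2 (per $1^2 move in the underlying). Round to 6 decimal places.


d1 = -3.2461746854; d2 = -3.2750364248
phi(d1) = 0.0020544162; exp(-qT) = 1.0000000000; exp(-rT) = 0.9950973574
Gamma = exp(-qT) * phi(d1) / (S * sigma * sqrt(T)) = 1.0000000000 * 0.0020544162 / (48.9000 * 0.1000 * 0.2886173938) = 0.001456

Answer: Gamma = 0.001456


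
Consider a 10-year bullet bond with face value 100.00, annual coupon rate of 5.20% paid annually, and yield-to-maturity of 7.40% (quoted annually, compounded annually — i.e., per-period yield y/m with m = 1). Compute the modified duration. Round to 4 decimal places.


Coupon per period c = face * coupon_rate / m = 5.200000
Periods per year m = 1; per-period yield y/m = 0.074000
Number of cashflows N = 10
Cashflows (t years, CF_t, discount factor 1/(1+y/m)^(m*t), PV):
  t = 1.0000: CF_t = 5.200000, DF = 0.931099, PV = 4.841713
  t = 2.0000: CF_t = 5.200000, DF = 0.866945, PV = 4.508113
  t = 3.0000: CF_t = 5.200000, DF = 0.807211, PV = 4.197498
  t = 4.0000: CF_t = 5.200000, DF = 0.751593, PV = 3.908285
  t = 5.0000: CF_t = 5.200000, DF = 0.699808, PV = 3.638999
  t = 6.0000: CF_t = 5.200000, DF = 0.651590, PV = 3.388267
  t = 7.0000: CF_t = 5.200000, DF = 0.606694, PV = 3.154811
  t = 8.0000: CF_t = 5.200000, DF = 0.564892, PV = 2.937441
  t = 9.0000: CF_t = 5.200000, DF = 0.525971, PV = 2.735047
  t = 10.0000: CF_t = 105.200000, DF = 0.489731, PV = 51.519653
Price P = sum_t PV_t = 84.829827
First compute Macaulay numerator sum_t t * PV_t:
  t * PV_t at t = 1.0000: 4.841713
  t * PV_t at t = 2.0000: 9.016226
  t * PV_t at t = 3.0000: 12.592494
  t * PV_t at t = 4.0000: 15.633140
  t * PV_t at t = 5.0000: 18.194995
  t * PV_t at t = 6.0000: 20.329603
  t * PV_t at t = 7.0000: 22.083678
  t * PV_t at t = 8.0000: 23.499525
  t * PV_t at t = 9.0000: 24.615424
  t * PV_t at t = 10.0000: 515.196526
Macaulay duration D = 666.003325 / 84.829827 = 7.851051
Modified duration = D / (1 + y/m) = 7.851051 / (1 + 0.074000) = 7.310104

Answer: Modified duration = 7.3101


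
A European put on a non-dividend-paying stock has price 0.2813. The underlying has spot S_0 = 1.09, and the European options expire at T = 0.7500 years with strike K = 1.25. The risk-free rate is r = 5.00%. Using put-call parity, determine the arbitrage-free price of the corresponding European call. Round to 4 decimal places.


Put-call parity: C - P = S_0 * exp(-qT) - K * exp(-rT).
S_0 * exp(-qT) = 1.0900 * 1.00000000 = 1.09000000
K * exp(-rT) = 1.2500 * 0.96319442 = 1.20399302
C = P + S*exp(-qT) - K*exp(-rT)
C = 0.2813 + 1.09000000 - 1.20399302 = 0.1673

Answer: Call price = 0.1673


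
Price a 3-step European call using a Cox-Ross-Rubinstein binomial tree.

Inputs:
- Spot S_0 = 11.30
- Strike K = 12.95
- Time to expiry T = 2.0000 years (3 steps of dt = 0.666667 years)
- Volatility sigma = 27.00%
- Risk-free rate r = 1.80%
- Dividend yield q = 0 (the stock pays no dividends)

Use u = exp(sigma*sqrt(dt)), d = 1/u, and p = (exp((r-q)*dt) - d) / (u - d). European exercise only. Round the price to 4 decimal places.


dt = T/N = 0.666667
u = exp(sigma*sqrt(dt)) = 1.246643; d = 1/u = 0.802154
p = (exp((r-q)*dt) - d) / (u - d) = 0.472269
Discount per step: exp(-r*dt) = 0.988072
Stock lattice S(k, i) with i counting down-moves:
  k=0: S(0,0) = 11.3000
  k=1: S(1,0) = 14.0871; S(1,1) = 9.0643
  k=2: S(2,0) = 17.5615; S(2,1) = 11.3000; S(2,2) = 7.2710
  k=3: S(3,0) = 21.8930; S(3,1) = 14.0871; S(3,2) = 9.0643; S(3,3) = 5.8325
Terminal payoffs V(N, i) = max(S_T - K, 0):
  V(3,0) = 8.942956; V(3,1) = 1.137062; V(3,2) = 0.000000; V(3,3) = 0.000000
Backward induction: V(k, i) = exp(-r*dt) * [p * V(k+1, i) + (1-p) * V(k+1, i+1)].
  V(2,0) = exp(-r*dt) * [p*8.942956 + (1-p)*1.137062] = 4.766004
  V(2,1) = exp(-r*dt) * [p*1.137062 + (1-p)*0.000000] = 0.530593
  V(2,2) = exp(-r*dt) * [p*0.000000 + (1-p)*0.000000] = 0.000000
  V(1,0) = exp(-r*dt) * [p*4.766004 + (1-p)*0.530593] = 2.500656
  V(1,1) = exp(-r*dt) * [p*0.530593 + (1-p)*0.000000] = 0.247594
  V(0,0) = exp(-r*dt) * [p*2.500656 + (1-p)*0.247594] = 1.295999

Answer: Price = V(0,0) = 1.2960


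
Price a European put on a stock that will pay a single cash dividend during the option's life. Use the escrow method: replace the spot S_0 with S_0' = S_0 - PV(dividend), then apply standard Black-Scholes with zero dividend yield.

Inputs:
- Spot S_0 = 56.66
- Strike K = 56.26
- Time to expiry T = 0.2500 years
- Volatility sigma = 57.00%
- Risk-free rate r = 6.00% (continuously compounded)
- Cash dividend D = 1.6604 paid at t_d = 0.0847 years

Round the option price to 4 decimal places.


PV(D) = D * exp(-r * t_d) = 1.6604 * 0.99493089 = 1.65198325
S_0' = S_0 - PV(D) = 56.6600 - 1.65198325 = 55.00801675
d1 = (ln(S_0'/K) + (r + sigma^2/2)*T) / (sigma*sqrt(T)) = 0.11616712
d2 = d1 - sigma*sqrt(T) = -0.16883288
exp(-rT) = 0.98511194
N(-d1) = 0.45376005; N(-d2) = 0.56703595
P = K * exp(-rT) * N(-d2) - S_0' * N(-d1) = 56.2600 * 0.98511194 * 0.56703595 - 55.00801675 * 0.45376005 = 6.4661

Answer: Price = 6.4661


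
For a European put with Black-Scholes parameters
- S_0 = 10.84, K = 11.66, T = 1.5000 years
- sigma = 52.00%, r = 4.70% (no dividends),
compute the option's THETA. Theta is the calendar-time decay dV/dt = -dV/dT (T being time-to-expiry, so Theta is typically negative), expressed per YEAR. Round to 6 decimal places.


Answer: Theta = -0.553824

Derivation:
d1 = 0.3146319566; d2 = -0.3222353766
phi(d1) = 0.3796767040; exp(-qT) = 1.0000000000; exp(-rT) = 0.9319277395
Theta = -S*exp(-qT)*phi(d1)*sigma/(2*sqrt(T)) + r*K*exp(-rT)*N(-d2) - q*S*exp(-qT)*N(-d1)
N(-d1) = 0.3765205564; N(-d2) = 0.6263628070; sqrt(T) = 1.2247448714
Term 1 = -10.8400 * 1.0000000000 * 0.3796767040 * 0.5200 / (2 * 1.2247448714) = -0.8737173329
Term 2 = 0.0470 * 11.6600 * 0.9319277395 * 0.6263628070 = 0.3198929059
Term 3 = 0 (no dividend yield, q = 0)
Theta = -0.8737173329 + (0.3198929059) + (0.0000000000) = -0.553824
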